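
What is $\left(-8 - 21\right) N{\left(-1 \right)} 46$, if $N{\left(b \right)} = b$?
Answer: $1334$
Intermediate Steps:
$\left(-8 - 21\right) N{\left(-1 \right)} 46 = \left(-8 - 21\right) \left(-1\right) 46 = \left(-29\right) \left(-1\right) 46 = 29 \cdot 46 = 1334$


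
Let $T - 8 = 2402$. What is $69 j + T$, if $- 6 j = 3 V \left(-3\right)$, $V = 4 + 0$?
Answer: $2824$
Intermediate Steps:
$V = 4$
$T = 2410$ ($T = 8 + 2402 = 2410$)
$j = 6$ ($j = - \frac{3 \cdot 4 \left(-3\right)}{6} = - \frac{12 \left(-3\right)}{6} = \left(- \frac{1}{6}\right) \left(-36\right) = 6$)
$69 j + T = 69 \cdot 6 + 2410 = 414 + 2410 = 2824$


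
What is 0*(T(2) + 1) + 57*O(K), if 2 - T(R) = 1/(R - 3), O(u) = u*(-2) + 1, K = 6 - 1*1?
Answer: -513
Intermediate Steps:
K = 5 (K = 6 - 1 = 5)
O(u) = 1 - 2*u (O(u) = -2*u + 1 = 1 - 2*u)
T(R) = 2 - 1/(-3 + R) (T(R) = 2 - 1/(R - 3) = 2 - 1/(-3 + R))
0*(T(2) + 1) + 57*O(K) = 0*((-7 + 2*2)/(-3 + 2) + 1) + 57*(1 - 2*5) = 0*((-7 + 4)/(-1) + 1) + 57*(1 - 10) = 0*(-1*(-3) + 1) + 57*(-9) = 0*(3 + 1) - 513 = 0*4 - 513 = 0 - 513 = -513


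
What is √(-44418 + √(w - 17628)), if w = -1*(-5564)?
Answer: √(-44418 + 4*I*√754) ≈ 0.2606 + 210.76*I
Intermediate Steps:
w = 5564
√(-44418 + √(w - 17628)) = √(-44418 + √(5564 - 17628)) = √(-44418 + √(-12064)) = √(-44418 + 4*I*√754)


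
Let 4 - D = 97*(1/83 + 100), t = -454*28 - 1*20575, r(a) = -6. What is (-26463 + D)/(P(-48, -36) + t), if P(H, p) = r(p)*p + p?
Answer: 3001294/2747881 ≈ 1.0922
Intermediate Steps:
t = -33287 (t = -12712 - 20575 = -33287)
D = -804865/83 (D = 4 - 97*(1/83 + 100) = 4 - 97*8301/83 = 4 - 1*805197/83 = 4 - 805197/83 = -804865/83 ≈ -9697.2)
P(H, p) = -5*p (P(H, p) = -6*p + p = -5*p)
(-26463 + D)/(P(-48, -36) + t) = (-26463 - 804865/83)/(-5*(-36) - 33287) = -3001294/(83*(180 - 33287)) = -3001294/83/(-33107) = -3001294/83*(-1/33107) = 3001294/2747881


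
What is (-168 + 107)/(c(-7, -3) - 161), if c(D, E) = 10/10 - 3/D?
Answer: 427/1117 ≈ 0.38227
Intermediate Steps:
c(D, E) = 1 - 3/D (c(D, E) = 10*(1/10) - 3/D = 1 - 3/D)
(-168 + 107)/(c(-7, -3) - 161) = (-168 + 107)/((-3 - 7)/(-7) - 161) = -61/(-1/7*(-10) - 161) = -61/(10/7 - 161) = -61/(-1117/7) = -61*(-7/1117) = 427/1117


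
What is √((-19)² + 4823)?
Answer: 72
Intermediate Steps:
√((-19)² + 4823) = √(361 + 4823) = √5184 = 72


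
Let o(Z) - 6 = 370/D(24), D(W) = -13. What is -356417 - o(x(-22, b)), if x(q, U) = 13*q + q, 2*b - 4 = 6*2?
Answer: -4633129/13 ≈ -3.5639e+5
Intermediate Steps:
b = 8 (b = 2 + (6*2)/2 = 2 + (½)*12 = 2 + 6 = 8)
x(q, U) = 14*q
o(Z) = -292/13 (o(Z) = 6 + 370/(-13) = 6 + 370*(-1/13) = 6 - 370/13 = -292/13)
-356417 - o(x(-22, b)) = -356417 - 1*(-292/13) = -356417 + 292/13 = -4633129/13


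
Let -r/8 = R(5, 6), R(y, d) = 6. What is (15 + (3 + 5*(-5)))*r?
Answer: 336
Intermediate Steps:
r = -48 (r = -8*6 = -48)
(15 + (3 + 5*(-5)))*r = (15 + (3 + 5*(-5)))*(-48) = (15 + (3 - 25))*(-48) = (15 - 22)*(-48) = -7*(-48) = 336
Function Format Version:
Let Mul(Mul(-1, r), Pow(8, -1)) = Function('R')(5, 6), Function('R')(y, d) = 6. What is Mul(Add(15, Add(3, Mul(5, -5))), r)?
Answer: 336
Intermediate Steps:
r = -48 (r = Mul(-8, 6) = -48)
Mul(Add(15, Add(3, Mul(5, -5))), r) = Mul(Add(15, Add(3, Mul(5, -5))), -48) = Mul(Add(15, Add(3, -25)), -48) = Mul(Add(15, -22), -48) = Mul(-7, -48) = 336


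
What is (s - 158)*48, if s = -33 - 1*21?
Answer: -10176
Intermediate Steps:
s = -54 (s = -33 - 21 = -54)
(s - 158)*48 = (-54 - 158)*48 = -212*48 = -10176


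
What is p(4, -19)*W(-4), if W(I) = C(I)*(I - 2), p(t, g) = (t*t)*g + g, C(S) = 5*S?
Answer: -38760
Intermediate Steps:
p(t, g) = g + g*t**2 (p(t, g) = t**2*g + g = g*t**2 + g = g + g*t**2)
W(I) = 5*I*(-2 + I) (W(I) = (5*I)*(I - 2) = (5*I)*(-2 + I) = 5*I*(-2 + I))
p(4, -19)*W(-4) = (-19*(1 + 4**2))*(5*(-4)*(-2 - 4)) = (-19*(1 + 16))*(5*(-4)*(-6)) = -19*17*120 = -323*120 = -38760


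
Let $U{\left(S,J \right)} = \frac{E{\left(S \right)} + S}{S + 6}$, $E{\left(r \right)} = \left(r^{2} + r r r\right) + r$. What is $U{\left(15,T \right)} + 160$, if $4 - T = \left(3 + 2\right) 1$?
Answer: $\frac{2330}{7} \approx 332.86$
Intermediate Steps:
$T = -1$ ($T = 4 - \left(3 + 2\right) 1 = 4 - 5 \cdot 1 = 4 - 5 = -1$)
$E{\left(r \right)} = r + r^{2} + r^{3}$ ($E{\left(r \right)} = \left(r^{2} + r^{2} r\right) + r = \left(r^{2} + r^{3}\right) + r = r + r^{2} + r^{3}$)
$U{\left(S,J \right)} = \frac{S + S \left(1 + S + S^{2}\right)}{6 + S}$ ($U{\left(S,J \right)} = \frac{S \left(1 + S + S^{2}\right) + S}{S + 6} = \frac{S + S \left(1 + S + S^{2}\right)}{6 + S}$)
$U{\left(15,T \right)} + 160 = \frac{15 \left(2 + 15 + 15^{2}\right)}{6 + 15} + 160 = \frac{15 \left(2 + 15 + 225\right)}{21} + 160 = 15 \cdot \frac{1}{21} \cdot 242 + 160 = \frac{1210}{7} + 160 = \frac{2330}{7}$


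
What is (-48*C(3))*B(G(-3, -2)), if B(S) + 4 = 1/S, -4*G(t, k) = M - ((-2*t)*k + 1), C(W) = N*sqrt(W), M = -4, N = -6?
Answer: -9216*sqrt(3)/7 ≈ -2280.4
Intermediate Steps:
C(W) = -6*sqrt(W)
G(t, k) = 5/4 - k*t/2 (G(t, k) = -(-4 - ((-2*t)*k + 1))/4 = -(-4 - (-2*k*t + 1))/4 = -(-4 - (1 - 2*k*t))/4 = -(-4 + (-1 + 2*k*t))/4 = -(-5 + 2*k*t)/4 = 5/4 - k*t/2)
B(S) = -4 + 1/S
(-48*C(3))*B(G(-3, -2)) = (-(-288)*sqrt(3))*(-4 + 1/(5/4 - 1/2*(-2)*(-3))) = (288*sqrt(3))*(-4 + 1/(5/4 - 3)) = (288*sqrt(3))*(-4 + 1/(-7/4)) = (288*sqrt(3))*(-4 - 4/7) = (288*sqrt(3))*(-32/7) = -9216*sqrt(3)/7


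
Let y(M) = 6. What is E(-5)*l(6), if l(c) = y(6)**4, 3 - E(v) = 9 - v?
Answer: -14256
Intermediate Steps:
E(v) = -6 + v (E(v) = 3 - (9 - v) = 3 + (-9 + v) = -6 + v)
l(c) = 1296 (l(c) = 6**4 = 1296)
E(-5)*l(6) = (-6 - 5)*1296 = -11*1296 = -14256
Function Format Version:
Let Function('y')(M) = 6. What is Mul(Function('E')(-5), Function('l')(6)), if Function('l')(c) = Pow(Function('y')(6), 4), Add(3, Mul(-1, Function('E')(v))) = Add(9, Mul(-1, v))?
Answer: -14256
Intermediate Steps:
Function('E')(v) = Add(-6, v) (Function('E')(v) = Add(3, Mul(-1, Add(9, Mul(-1, v)))) = Add(3, Add(-9, v)) = Add(-6, v))
Function('l')(c) = 1296 (Function('l')(c) = Pow(6, 4) = 1296)
Mul(Function('E')(-5), Function('l')(6)) = Mul(Add(-6, -5), 1296) = Mul(-11, 1296) = -14256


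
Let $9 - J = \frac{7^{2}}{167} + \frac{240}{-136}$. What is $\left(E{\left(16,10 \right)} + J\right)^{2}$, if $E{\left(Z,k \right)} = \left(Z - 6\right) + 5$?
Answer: $\frac{5229169969}{8059921} \approx 648.79$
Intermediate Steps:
$E{\left(Z,k \right)} = -1 + Z$ ($E{\left(Z,k \right)} = \left(-6 + Z\right) + 5 = -1 + Z$)
$J = \frac{29728}{2839}$ ($J = 9 - \left(\frac{7^{2}}{167} + \frac{240}{-136}\right) = 9 - \left(49 \cdot \frac{1}{167} + 240 \left(- \frac{1}{136}\right)\right) = 9 - \left(\frac{49}{167} - \frac{30}{17}\right) = 9 - - \frac{4177}{2839} = 9 + \frac{4177}{2839} = \frac{29728}{2839} \approx 10.471$)
$\left(E{\left(16,10 \right)} + J\right)^{2} = \left(\left(-1 + 16\right) + \frac{29728}{2839}\right)^{2} = \left(15 + \frac{29728}{2839}\right)^{2} = \left(\frac{72313}{2839}\right)^{2} = \frac{5229169969}{8059921}$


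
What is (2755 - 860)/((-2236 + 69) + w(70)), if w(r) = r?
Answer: -1895/2097 ≈ -0.90367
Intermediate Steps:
(2755 - 860)/((-2236 + 69) + w(70)) = (2755 - 860)/((-2236 + 69) + 70) = 1895/(-2167 + 70) = 1895/(-2097) = 1895*(-1/2097) = -1895/2097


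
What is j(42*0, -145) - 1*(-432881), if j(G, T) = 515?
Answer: 433396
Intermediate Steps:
j(42*0, -145) - 1*(-432881) = 515 - 1*(-432881) = 515 + 432881 = 433396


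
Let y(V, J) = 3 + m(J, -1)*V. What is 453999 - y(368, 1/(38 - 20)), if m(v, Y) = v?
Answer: 4085780/9 ≈ 4.5398e+5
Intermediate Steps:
y(V, J) = 3 + J*V
453999 - y(368, 1/(38 - 20)) = 453999 - (3 + (1/(38 - 20))*368) = 453999 - (3 + (1/18)*368) = 453999 - (3 + 184/9) = 453999 - 1*211/9 = 453999 - 211/9 = 4085780/9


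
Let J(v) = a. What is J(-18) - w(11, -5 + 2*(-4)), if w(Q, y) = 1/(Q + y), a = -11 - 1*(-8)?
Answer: -5/2 ≈ -2.5000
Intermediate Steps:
a = -3 (a = -11 + 8 = -3)
J(v) = -3
J(-18) - w(11, -5 + 2*(-4)) = -3 - 1/(11 + (-5 + 2*(-4))) = -3 - 1/(11 + (-5 - 8)) = -3 - 1/(11 - 13) = -3 - 1/(-2) = -3 - 1*(-1/2) = -3 + 1/2 = -5/2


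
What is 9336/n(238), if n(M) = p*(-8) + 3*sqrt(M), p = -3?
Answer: -12448/87 + 1556*sqrt(238)/87 ≈ 132.84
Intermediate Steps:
n(M) = 24 + 3*sqrt(M) (n(M) = -3*(-8) + 3*sqrt(M) = 24 + 3*sqrt(M))
9336/n(238) = 9336/(24 + 3*sqrt(238))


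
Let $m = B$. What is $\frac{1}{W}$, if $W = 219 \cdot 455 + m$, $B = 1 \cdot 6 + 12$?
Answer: $\frac{1}{99663} \approx 1.0034 \cdot 10^{-5}$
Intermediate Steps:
$B = 18$ ($B = 6 + 12 = 18$)
$m = 18$
$W = 99663$ ($W = 219 \cdot 455 + 18 = 99645 + 18 = 99663$)
$\frac{1}{W} = \frac{1}{99663}$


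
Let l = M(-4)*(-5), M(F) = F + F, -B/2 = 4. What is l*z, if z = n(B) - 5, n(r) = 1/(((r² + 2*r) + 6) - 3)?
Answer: -10160/51 ≈ -199.22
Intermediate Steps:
B = -8 (B = -2*4 = -8)
M(F) = 2*F
n(r) = 1/(3 + r² + 2*r) (n(r) = 1/((6 + r² + 2*r) - 3) = 1/(3 + r² + 2*r))
z = -254/51 (z = 1/(3 + (-8)² + 2*(-8)) - 5 = 1/(3 + 64 - 16) - 5 = 1/51 - 5 = -254/51 ≈ -4.9804)
l = 40 (l = (2*(-4))*(-5) = -8*(-5) = 40)
l*z = 40*(-254/51) = -10160/51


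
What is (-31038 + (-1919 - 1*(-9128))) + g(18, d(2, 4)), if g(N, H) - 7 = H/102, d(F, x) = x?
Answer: -1214920/51 ≈ -23822.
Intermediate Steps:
g(N, H) = 7 + H/102
(-31038 + (-1919 - 1*(-9128))) + g(18, d(2, 4)) = (-31038 + (-1919 - 1*(-9128))) + (7 + (1/102)*4) = (-31038 + (-1919 + 9128)) + (7 + 2/51) = (-31038 + 7209) + 359/51 = -23829 + 359/51 = -1214920/51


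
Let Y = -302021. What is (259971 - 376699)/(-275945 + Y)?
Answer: 58364/288983 ≈ 0.20196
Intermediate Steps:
(259971 - 376699)/(-275945 + Y) = (259971 - 376699)/(-275945 - 302021) = -116728/(-577966) = -116728*(-1/577966) = 58364/288983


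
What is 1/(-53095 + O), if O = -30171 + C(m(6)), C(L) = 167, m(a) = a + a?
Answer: -1/83099 ≈ -1.2034e-5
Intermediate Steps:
m(a) = 2*a
O = -30004 (O = -30171 + 167 = -30004)
1/(-53095 + O) = 1/(-53095 - 30004) = 1/(-83099) = -1/83099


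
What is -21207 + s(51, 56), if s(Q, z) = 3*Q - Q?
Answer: -21105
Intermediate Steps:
s(Q, z) = 2*Q
-21207 + s(51, 56) = -21207 + 2*51 = -21207 + 102 = -21105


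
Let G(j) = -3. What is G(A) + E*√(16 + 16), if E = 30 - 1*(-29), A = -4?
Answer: -3 + 236*√2 ≈ 330.75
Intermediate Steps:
E = 59 (E = 30 + 29 = 59)
G(A) + E*√(16 + 16) = -3 + 59*√(16 + 16) = -3 + 59*√32 = -3 + 59*(4*√2) = -3 + 236*√2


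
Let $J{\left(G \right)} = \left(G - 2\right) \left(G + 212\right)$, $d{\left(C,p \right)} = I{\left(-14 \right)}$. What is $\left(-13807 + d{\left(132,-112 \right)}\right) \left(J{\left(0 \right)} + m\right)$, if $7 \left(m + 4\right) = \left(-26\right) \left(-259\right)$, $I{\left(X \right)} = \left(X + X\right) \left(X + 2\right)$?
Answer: $-7193514$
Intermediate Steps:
$I{\left(X \right)} = 2 X \left(2 + X\right)$
$d{\left(C,p \right)} = 336$ ($d{\left(C,p \right)} = 2 \left(-14\right) \left(2 - 14\right) = 2 \left(-14\right) \left(-12\right) = 336$)
$m = 958$ ($m = -4 + \frac{\left(-26\right) \left(-259\right)}{7} = -4 + \frac{1}{7} \cdot 6734 = -4 + 962 = 958$)
$J{\left(G \right)} = \left(-2 + G\right) \left(212 + G\right)$
$\left(-13807 + d{\left(132,-112 \right)}\right) \left(J{\left(0 \right)} + m\right) = \left(-13807 + 336\right) \left(\left(-424 + 0^{2} + 210 \cdot 0\right) + 958\right) = - 13471 \left(\left(-424 + 0 + 0\right) + 958\right) = - 13471 \left(-424 + 958\right) = \left(-13471\right) 534 = -7193514$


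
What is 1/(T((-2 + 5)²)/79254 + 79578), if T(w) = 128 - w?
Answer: 666/52998949 ≈ 1.2566e-5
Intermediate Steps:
1/(T((-2 + 5)²)/79254 + 79578) = 1/((128 - (-2 + 5)²)/79254 + 79578) = 1/((128 - 1*3²)*(1/79254) + 79578) = 1/((128 - 1*9)*(1/79254) + 79578) = 1/((128 - 9)*(1/79254) + 79578) = 1/(119*(1/79254) + 79578) = 1/(1/666 + 79578) = 1/(52998949/666) = 666/52998949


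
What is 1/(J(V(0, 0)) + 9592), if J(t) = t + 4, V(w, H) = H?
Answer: 1/9596 ≈ 0.00010421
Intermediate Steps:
J(t) = 4 + t
1/(J(V(0, 0)) + 9592) = 1/((4 + 0) + 9592) = 1/(4 + 9592) = 1/9596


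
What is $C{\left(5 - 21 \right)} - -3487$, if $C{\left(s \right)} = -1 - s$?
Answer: $3502$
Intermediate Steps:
$C{\left(5 - 21 \right)} - -3487 = \left(-1 - \left(5 - 21\right)\right) - -3487 = \left(-1 - \left(5 - 21\right)\right) + 3487 = \left(-1 - -16\right) + 3487 = \left(-1 + 16\right) + 3487 = 15 + 3487 = 3502$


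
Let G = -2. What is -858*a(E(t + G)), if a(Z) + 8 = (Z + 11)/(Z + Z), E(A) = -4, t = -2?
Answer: 30459/4 ≈ 7614.8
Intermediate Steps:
a(Z) = -8 + (11 + Z)/(2*Z) (a(Z) = -8 + (Z + 11)/(Z + Z) = -8 + (11 + Z)/((2*Z)) = -8 + (11 + Z)*(1/(2*Z)) = -8 + (11 + Z)/(2*Z))
-858*a(E(t + G)) = -429*(11 - 15*(-4))/(-4) = -429*(-1)*(11 + 60)/4 = -429*(-1)*71/4 = -858*(-71/8) = 30459/4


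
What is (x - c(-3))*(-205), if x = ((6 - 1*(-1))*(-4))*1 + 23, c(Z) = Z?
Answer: 410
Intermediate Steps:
x = -5 (x = ((6 + 1)*(-4))*1 + 23 = (7*(-4))*1 + 23 = -28*1 + 23 = -28 + 23 = -5)
(x - c(-3))*(-205) = (-5 - 1*(-3))*(-205) = (-5 + 3)*(-205) = -2*(-205) = 410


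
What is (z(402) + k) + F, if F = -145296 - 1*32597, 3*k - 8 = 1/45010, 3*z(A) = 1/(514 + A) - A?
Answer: -11009690561377/61843740 ≈ -1.7802e+5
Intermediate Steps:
z(A) = -A/3 + 1/(3*(514 + A)) (z(A) = (1/(514 + A) - A)/3 = -A/3 + 1/(3*(514 + A)))
k = 120027/45010 (k = 8/3 + (⅓)/45010 = 8/3 + (⅓)*(1/45010) = 8/3 + 1/135030 = 120027/45010 ≈ 2.6667)
F = -177893 (F = -145296 - 32597 = -177893)
(z(402) + k) + F = ((1 - 1*402² - 514*402)/(3*(514 + 402)) + 120027/45010) - 177893 = ((⅓)*(1 - 1*161604 - 206628)/916 + 120027/45010) - 177893 = ((⅓)*(1/916)*(1 - 161604 - 206628) + 120027/45010) - 177893 = ((⅓)*(1/916)*(-368231) + 120027/45010) - 177893 = (-368231/2748 + 120027/45010) - 177893 = -8122121557/61843740 - 177893 = -11009690561377/61843740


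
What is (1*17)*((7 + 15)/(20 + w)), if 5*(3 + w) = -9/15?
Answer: 4675/211 ≈ 22.156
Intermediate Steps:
w = -78/25 (w = -3 + (-9/15)/5 = -3 + (-9*1/15)/5 = -3 + (1/5)*(-3/5) = -3 - 3/25 = -78/25 ≈ -3.1200)
(1*17)*((7 + 15)/(20 + w)) = (1*17)*((7 + 15)/(20 - 78/25)) = 17*(22/(422/25)) = 17*(22*(25/422)) = 17*(275/211) = 4675/211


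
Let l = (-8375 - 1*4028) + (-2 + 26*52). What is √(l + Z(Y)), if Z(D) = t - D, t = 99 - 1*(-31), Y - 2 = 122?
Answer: I*√11047 ≈ 105.1*I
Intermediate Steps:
Y = 124 (Y = 2 + 122 = 124)
t = 130 (t = 99 + 31 = 130)
Z(D) = 130 - D
l = -11053 (l = (-8375 - 4028) + (-2 + 1352) = -12403 + 1350 = -11053)
√(l + Z(Y)) = √(-11053 + (130 - 1*124)) = √(-11053 + (130 - 124)) = √(-11053 + 6) = √(-11047) = I*√11047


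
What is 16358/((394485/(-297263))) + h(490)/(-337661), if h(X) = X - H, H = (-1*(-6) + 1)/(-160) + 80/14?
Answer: -52541442437392087/4262470386720 ≈ -12327.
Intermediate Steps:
H = 6351/1120 (H = (6 + 1)*(-1/160) + 80*(1/14) = 7*(-1/160) + 40/7 = -7/160 + 40/7 = 6351/1120 ≈ 5.6705)
h(X) = -6351/1120 + X (h(X) = X - 1*6351/1120 = X - 6351/1120 = -6351/1120 + X)
16358/((394485/(-297263))) + h(490)/(-337661) = 16358/((394485/(-297263))) + (-6351/1120 + 490)/(-337661) = 16358/((394485*(-1/297263))) + (542449/1120)*(-1/337661) = 16358/(-394485/297263) - 542449/378180320 = 16358*(-297263/394485) - 542449/378180320 = -4862628154/394485 - 542449/378180320 = -52541442437392087/4262470386720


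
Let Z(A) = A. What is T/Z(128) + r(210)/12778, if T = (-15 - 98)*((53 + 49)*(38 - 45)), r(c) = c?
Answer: 257745369/408896 ≈ 630.34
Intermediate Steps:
T = 80682 (T = -11526*(-7) = -113*(-714) = 80682)
T/Z(128) + r(210)/12778 = 80682/128 + 210/12778 = 80682*(1/128) + 210*(1/12778) = 40341/64 + 105/6389 = 257745369/408896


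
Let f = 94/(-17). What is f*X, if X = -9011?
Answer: 847034/17 ≈ 49826.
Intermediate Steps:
f = -94/17 (f = 94*(-1/17) = -94/17 ≈ -5.5294)
f*X = -94/17*(-9011) = 847034/17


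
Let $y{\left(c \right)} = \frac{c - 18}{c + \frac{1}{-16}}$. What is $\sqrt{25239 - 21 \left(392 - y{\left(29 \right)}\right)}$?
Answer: $\frac{\sqrt{3647484831}}{463} \approx 130.44$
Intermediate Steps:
$y{\left(c \right)} = \frac{-18 + c}{- \frac{1}{16} + c}$ ($y{\left(c \right)} = \frac{-18 + c}{c - \frac{1}{16}} = \frac{-18 + c}{- \frac{1}{16} + c}$)
$\sqrt{25239 - 21 \left(392 - y{\left(29 \right)}\right)} = \sqrt{25239 - 21 \left(392 - \frac{16 \left(-18 + 29\right)}{-1 + 16 \cdot 29}\right)} = \sqrt{25239 - 21 \left(392 - 16 \frac{1}{-1 + 464} \cdot 11\right)} = \sqrt{25239 - 21 \left(392 - 16 \cdot \frac{1}{463} \cdot 11\right)} = \sqrt{25239 - 21 \left(392 - \frac{176}{463}\right)} = \sqrt{25239 - \frac{3807720}{463}} = \sqrt{\frac{7877937}{463}} = \frac{\sqrt{3647484831}}{463}$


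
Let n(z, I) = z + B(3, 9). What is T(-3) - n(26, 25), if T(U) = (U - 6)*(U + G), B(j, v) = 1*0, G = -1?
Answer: 10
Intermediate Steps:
B(j, v) = 0
T(U) = (-1 + U)*(-6 + U) (T(U) = (U - 6)*(U - 1) = (-6 + U)*(-1 + U) = (-1 + U)*(-6 + U))
n(z, I) = z (n(z, I) = z + 0 = z)
T(-3) - n(26, 25) = (6 + (-3)² - 7*(-3)) - 1*26 = (6 + 9 + 21) - 26 = 36 - 26 = 10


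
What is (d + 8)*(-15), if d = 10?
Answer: -270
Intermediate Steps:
(d + 8)*(-15) = (10 + 8)*(-15) = 18*(-15) = -270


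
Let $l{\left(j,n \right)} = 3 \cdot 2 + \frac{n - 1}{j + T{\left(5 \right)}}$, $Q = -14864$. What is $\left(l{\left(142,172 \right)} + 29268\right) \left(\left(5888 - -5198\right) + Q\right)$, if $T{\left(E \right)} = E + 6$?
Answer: $- \frac{1880223706}{17} \approx -1.106 \cdot 10^{8}$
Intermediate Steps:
$T{\left(E \right)} = 6 + E$
$l{\left(j,n \right)} = 6 + \frac{-1 + n}{11 + j}$ ($l{\left(j,n \right)} = 3 \cdot 2 + \frac{n - 1}{j + \left(6 + 5\right)} = 6 + \frac{-1 + n}{j + 11} = 6 + \frac{-1 + n}{11 + j}$)
$\left(l{\left(142,172 \right)} + 29268\right) \left(\left(5888 - -5198\right) + Q\right) = \left(\frac{65 + 172 + 6 \cdot 142}{11 + 142} + 29268\right) \left(\left(5888 - -5198\right) - 14864\right) = \left(\frac{65 + 172 + 852}{153} + 29268\right) \left(\left(5888 + 5198\right) - 14864\right) = \left(\frac{1}{153} \cdot 1089 + 29268\right) \left(11086 - 14864\right) = \left(\frac{121}{17} + 29268\right) \left(-3778\right) = \frac{497677}{17} \left(-3778\right) = - \frac{1880223706}{17}$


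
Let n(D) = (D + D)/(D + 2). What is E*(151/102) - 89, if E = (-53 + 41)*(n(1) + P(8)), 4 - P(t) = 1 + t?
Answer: -613/51 ≈ -12.020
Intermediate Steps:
n(D) = 2*D/(2 + D) (n(D) = (2*D)/(2 + D) = 2*D/(2 + D))
P(t) = 3 - t (P(t) = 4 - (1 + t) = 4 + (-1 - t) = 3 - t)
E = 52 (E = (-53 + 41)*(2*1/(2 + 1) + (3 - 1*8)) = -12*(2*1/3 + (3 - 8)) = -12*(2*1*(⅓) - 5) = -12*(⅔ - 5) = -12*(-13/3) = 52)
E*(151/102) - 89 = 52*(151/102) - 89 = 3926/51 - 89 = -613/51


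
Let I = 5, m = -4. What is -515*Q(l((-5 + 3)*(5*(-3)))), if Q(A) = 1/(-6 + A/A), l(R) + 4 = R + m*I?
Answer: 103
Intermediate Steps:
l(R) = -24 + R (l(R) = -4 + (R - 4*5) = -4 + (R - 20) = -4 + (-20 + R) = -24 + R)
Q(A) = -⅕ (Q(A) = 1/(-6 + 1) = 1/(-5) = -⅕)
-515*Q(l((-5 + 3)*(5*(-3)))) = -515*(-⅕) = 103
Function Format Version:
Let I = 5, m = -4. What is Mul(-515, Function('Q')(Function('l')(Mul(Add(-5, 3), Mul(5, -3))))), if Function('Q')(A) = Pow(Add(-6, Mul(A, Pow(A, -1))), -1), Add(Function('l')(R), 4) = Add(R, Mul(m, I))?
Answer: 103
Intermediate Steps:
Function('l')(R) = Add(-24, R) (Function('l')(R) = Add(-4, Add(R, Mul(-4, 5))) = Add(-4, Add(R, -20)) = Add(-4, Add(-20, R)) = Add(-24, R))
Function('Q')(A) = Rational(-1, 5) (Function('Q')(A) = Pow(Add(-6, 1), -1) = Pow(-5, -1) = Rational(-1, 5))
Mul(-515, Function('Q')(Function('l')(Mul(Add(-5, 3), Mul(5, -3))))) = Mul(-515, Rational(-1, 5)) = 103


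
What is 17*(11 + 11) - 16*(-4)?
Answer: 438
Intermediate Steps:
17*(11 + 11) - 16*(-4) = 17*22 + 64 = 374 + 64 = 438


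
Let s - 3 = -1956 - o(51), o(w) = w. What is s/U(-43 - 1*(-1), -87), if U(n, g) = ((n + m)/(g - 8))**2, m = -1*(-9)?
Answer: -6028700/363 ≈ -16608.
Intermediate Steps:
m = 9
U(n, g) = (9 + n)**2/(-8 + g)**2 (U(n, g) = ((n + 9)/(g - 8))**2 = ((9 + n)/(-8 + g))**2 = (9 + n)**2/(-8 + g)**2)
s = -2004 (s = 3 + (-1956 - 1*51) = 3 + (-1956 - 51) = 3 - 2007 = -2004)
s/U(-43 - 1*(-1), -87) = -2004*(-8 - 87)**2/(9 + (-43 - 1*(-1)))**2 = -2004*9025/(9 + (-43 + 1))**2 = -2004*9025/(9 - 42)**2 = -2004/((1/9025)*(-33)**2) = -2004/((1/9025)*1089) = -2004/1089/9025 = -2004*9025/1089 = -6028700/363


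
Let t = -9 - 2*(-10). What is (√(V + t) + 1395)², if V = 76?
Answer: (1395 + √87)² ≈ 1.9721e+6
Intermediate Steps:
t = 11 (t = -9 + 20 = 11)
(√(V + t) + 1395)² = (√(76 + 11) + 1395)² = (√87 + 1395)² = (1395 + √87)²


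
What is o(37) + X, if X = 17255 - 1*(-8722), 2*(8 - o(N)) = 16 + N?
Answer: 51917/2 ≈ 25959.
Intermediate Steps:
o(N) = -N/2 (o(N) = 8 - (16 + N)/2 = 8 + (-8 - N/2) = -N/2)
X = 25977 (X = 17255 + 8722 = 25977)
o(37) + X = -½*37 + 25977 = -37/2 + 25977 = 51917/2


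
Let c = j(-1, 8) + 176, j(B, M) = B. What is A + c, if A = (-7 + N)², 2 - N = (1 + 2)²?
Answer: 371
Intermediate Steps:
N = -7 (N = 2 - (1 + 2)² = 2 - 1*3² = 2 - 1*9 = 2 - 9 = -7)
A = 196 (A = (-7 - 7)² = (-14)² = 196)
c = 175 (c = -1 + 176 = 175)
A + c = 196 + 175 = 371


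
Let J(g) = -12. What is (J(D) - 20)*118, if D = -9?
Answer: -3776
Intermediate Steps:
(J(D) - 20)*118 = (-12 - 20)*118 = -32*118 = -3776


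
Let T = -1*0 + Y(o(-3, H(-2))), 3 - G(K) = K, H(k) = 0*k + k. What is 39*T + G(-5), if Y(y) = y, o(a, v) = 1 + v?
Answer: -31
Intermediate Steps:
H(k) = k (H(k) = 0 + k = k)
G(K) = 3 - K
T = -1 (T = -1*0 + (1 - 2) = 0 - 1 = -1)
39*T + G(-5) = 39*(-1) + (3 - 1*(-5)) = -39 + (3 + 5) = -39 + 8 = -31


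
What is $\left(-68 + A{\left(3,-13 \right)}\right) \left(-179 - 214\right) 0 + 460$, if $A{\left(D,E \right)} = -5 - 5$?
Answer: $460$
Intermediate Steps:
$A{\left(D,E \right)} = -10$
$\left(-68 + A{\left(3,-13 \right)}\right) \left(-179 - 214\right) 0 + 460 = \left(-68 - 10\right) \left(-179 - 214\right) 0 + 460 = - 78 \left(-179 - 214\right) 0 + 460 = \left(-78\right) \left(-393\right) 0 + 460 = 30654 \cdot 0 + 460 = 0 + 460 = 460$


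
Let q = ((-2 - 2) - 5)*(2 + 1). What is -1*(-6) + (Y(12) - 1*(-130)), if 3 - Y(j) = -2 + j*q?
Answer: 465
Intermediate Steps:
q = -27 (q = (-4 - 5)*3 = -9*3 = -27)
Y(j) = 5 + 27*j (Y(j) = 3 - (-2 + j*(-27)) = 3 - (-2 - 27*j) = 3 + (2 + 27*j) = 5 + 27*j)
-1*(-6) + (Y(12) - 1*(-130)) = -1*(-6) + ((5 + 27*12) - 1*(-130)) = 6 + ((5 + 324) + 130) = 6 + (329 + 130) = 6 + 459 = 465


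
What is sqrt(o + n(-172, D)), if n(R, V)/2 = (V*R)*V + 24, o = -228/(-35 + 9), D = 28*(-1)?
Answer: 19*I*sqrt(126230)/13 ≈ 519.27*I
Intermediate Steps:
D = -28
o = 114/13 (o = -228/(-26) = -1/26*(-228) = 114/13 ≈ 8.7692)
n(R, V) = 48 + 2*R*V**2 (n(R, V) = 2*((V*R)*V + 24) = 2*((R*V)*V + 24) = 2*(R*V**2 + 24) = 2*(24 + R*V**2) = 48 + 2*R*V**2)
sqrt(o + n(-172, D)) = sqrt(114/13 + (48 + 2*(-172)*(-28)**2)) = sqrt(114/13 + (48 + 2*(-172)*784)) = sqrt(114/13 + (48 - 269696)) = sqrt(114/13 - 269648) = sqrt(-3505310/13) = 19*I*sqrt(126230)/13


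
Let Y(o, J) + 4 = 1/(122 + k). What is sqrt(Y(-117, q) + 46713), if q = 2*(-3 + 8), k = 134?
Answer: sqrt(11957505)/16 ≈ 216.12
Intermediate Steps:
q = 10 (q = 2*5 = 10)
Y(o, J) = -1023/256 (Y(o, J) = -4 + 1/(122 + 134) = -4 + 1/256 = -1023/256)
sqrt(Y(-117, q) + 46713) = sqrt(-1023/256 + 46713) = sqrt(11957505/256) = sqrt(11957505)/16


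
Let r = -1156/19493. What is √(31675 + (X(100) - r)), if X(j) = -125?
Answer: √11988298429858/19493 ≈ 177.62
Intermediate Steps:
r = -1156/19493 (r = -1156*1/19493 = -1156/19493 ≈ -0.059303)
√(31675 + (X(100) - r)) = √(31675 + (-125 - 1*(-1156/19493))) = √(31675 + (-125 + 1156/19493)) = √(31675 - 2435469/19493) = √(615005306/19493) = √11988298429858/19493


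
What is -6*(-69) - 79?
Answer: 335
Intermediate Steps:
-6*(-69) - 79 = 414 - 79 = 335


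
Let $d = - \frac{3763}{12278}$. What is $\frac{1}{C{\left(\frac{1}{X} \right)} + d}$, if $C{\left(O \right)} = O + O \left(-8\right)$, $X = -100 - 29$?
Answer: $- \frac{1583862}{399481} \approx -3.9648$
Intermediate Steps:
$d = - \frac{3763}{12278}$ ($d = \left(-3763\right) \frac{1}{12278} = - \frac{3763}{12278} \approx -0.30648$)
$X = -129$ ($X = -100 - 29 = -129$)
$C{\left(O \right)} = - 7 O$ ($C{\left(O \right)} = O - 8 O = - 7 O$)
$\frac{1}{C{\left(\frac{1}{X} \right)} + d} = \frac{1}{- \frac{7}{-129} - \frac{3763}{12278}} = \frac{1}{\left(-7\right) \left(- \frac{1}{129}\right) - \frac{3763}{12278}} = \frac{1}{\frac{7}{129} - \frac{3763}{12278}} = \frac{1}{- \frac{399481}{1583862}} = - \frac{1583862}{399481}$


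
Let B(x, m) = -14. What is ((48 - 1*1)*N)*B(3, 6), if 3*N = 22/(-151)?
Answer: 14476/453 ≈ 31.956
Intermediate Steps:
N = -22/453 (N = (22/(-151))/3 = (22*(-1/151))/3 = (⅓)*(-22/151) = -22/453 ≈ -0.048565)
((48 - 1*1)*N)*B(3, 6) = ((48 - 1*1)*(-22/453))*(-14) = ((48 - 1)*(-22/453))*(-14) = (47*(-22/453))*(-14) = -1034/453*(-14) = 14476/453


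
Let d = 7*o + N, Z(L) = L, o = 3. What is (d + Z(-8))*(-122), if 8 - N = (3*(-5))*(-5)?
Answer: 6588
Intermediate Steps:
N = -67 (N = 8 - 3*(-5)*(-5) = 8 - (-15)*(-5) = 8 - 1*75 = 8 - 75 = -67)
d = -46 (d = 7*3 - 67 = 21 - 67 = -46)
(d + Z(-8))*(-122) = (-46 - 8)*(-122) = -54*(-122) = 6588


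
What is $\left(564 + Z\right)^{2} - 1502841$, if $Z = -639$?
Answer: $-1497216$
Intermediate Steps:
$\left(564 + Z\right)^{2} - 1502841 = \left(564 - 639\right)^{2} - 1502841 = \left(-75\right)^{2} - 1502841 = 5625 - 1502841 = -1497216$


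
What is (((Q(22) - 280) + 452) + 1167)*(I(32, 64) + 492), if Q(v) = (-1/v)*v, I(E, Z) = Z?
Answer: 743928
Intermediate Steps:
Q(v) = -1
(((Q(22) - 280) + 452) + 1167)*(I(32, 64) + 492) = (((-1 - 280) + 452) + 1167)*(64 + 492) = ((-281 + 452) + 1167)*556 = (171 + 1167)*556 = 1338*556 = 743928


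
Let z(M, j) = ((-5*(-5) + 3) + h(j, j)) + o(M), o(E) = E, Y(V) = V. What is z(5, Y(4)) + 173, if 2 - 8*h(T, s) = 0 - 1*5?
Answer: 1655/8 ≈ 206.88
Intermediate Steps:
h(T, s) = 7/8 (h(T, s) = ¼ - (0 - 1*5)/8 = ¼ - (0 - 5)/8 = ¼ - ⅛*(-5) = ¼ + 5/8 = 7/8)
z(M, j) = 231/8 + M (z(M, j) = ((-5*(-5) + 3) + 7/8) + M = ((25 + 3) + 7/8) + M = (28 + 7/8) + M = 231/8 + M)
z(5, Y(4)) + 173 = (231/8 + 5) + 173 = 271/8 + 173 = 1655/8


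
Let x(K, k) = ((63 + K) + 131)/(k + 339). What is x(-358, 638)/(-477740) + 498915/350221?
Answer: 58217405384486/40866586296895 ≈ 1.4246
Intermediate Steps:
x(K, k) = (194 + K)/(339 + k)
x(-358, 638)/(-477740) + 498915/350221 = ((194 - 358)/(339 + 638))/(-477740) + 498915/350221 = (-164/977)*(-1/477740) + 498915*(1/350221) = ((1/977)*(-164))*(-1/477740) + 498915/350221 = -164/977*(-1/477740) + 498915/350221 = 41/116687995 + 498915/350221 = 58217405384486/40866586296895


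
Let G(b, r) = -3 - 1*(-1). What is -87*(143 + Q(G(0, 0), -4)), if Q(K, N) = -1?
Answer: -12354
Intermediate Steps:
G(b, r) = -2 (G(b, r) = -3 + 1 = -2)
-87*(143 + Q(G(0, 0), -4)) = -87*(143 - 1) = -87*142 = -12354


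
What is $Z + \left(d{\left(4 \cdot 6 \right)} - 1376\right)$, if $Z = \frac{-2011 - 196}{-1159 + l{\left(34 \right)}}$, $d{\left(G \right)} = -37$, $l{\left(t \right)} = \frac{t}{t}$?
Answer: $- \frac{1634047}{1158} \approx -1411.1$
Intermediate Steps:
$l{\left(t \right)} = 1$
$Z = \frac{2207}{1158}$ ($Z = \frac{-2011 - 196}{-1159 + 1} = - \frac{2207}{-1158} = \left(-2207\right) \left(- \frac{1}{1158}\right) = \frac{2207}{1158} \approx 1.9059$)
$Z + \left(d{\left(4 \cdot 6 \right)} - 1376\right) = \frac{2207}{1158} - 1413 = - \frac{1634047}{1158}$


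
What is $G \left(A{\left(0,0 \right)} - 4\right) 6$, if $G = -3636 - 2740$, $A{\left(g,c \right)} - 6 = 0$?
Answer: $-76512$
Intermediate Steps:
$A{\left(g,c \right)} = 6$ ($A{\left(g,c \right)} = 6 + 0 = 6$)
$G = -6376$
$G \left(A{\left(0,0 \right)} - 4\right) 6 = - 6376 \left(6 - 4\right) 6 = - 6376 \cdot 2 \cdot 6 = \left(-6376\right) 12 = -76512$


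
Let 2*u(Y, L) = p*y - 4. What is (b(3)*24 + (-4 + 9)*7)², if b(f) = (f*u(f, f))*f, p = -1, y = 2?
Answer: 375769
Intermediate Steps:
u(Y, L) = -3 (u(Y, L) = (-1*2 - 4)/2 = (-2 - 4)/2 = (½)*(-6) = -3)
b(f) = -3*f² (b(f) = (f*(-3))*f = (-3*f)*f = -3*f²)
(b(3)*24 + (-4 + 9)*7)² = (-3*3²*24 + (-4 + 9)*7)² = (-3*9*24 + 5*7)² = (-27*24 + 35)² = (-648 + 35)² = (-613)² = 375769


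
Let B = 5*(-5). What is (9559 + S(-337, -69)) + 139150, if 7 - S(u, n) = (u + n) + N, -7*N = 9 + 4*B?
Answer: 149109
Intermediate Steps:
B = -25
N = 13 (N = -(9 + 4*(-25))/7 = -(9 - 100)/7 = -⅐*(-91) = 13)
S(u, n) = -6 - n - u (S(u, n) = 7 - ((u + n) + 13) = 7 - ((n + u) + 13) = 7 - (13 + n + u) = 7 + (-13 - n - u) = -6 - n - u)
(9559 + S(-337, -69)) + 139150 = (9559 + (-6 - 1*(-69) - 1*(-337))) + 139150 = (9559 + (-6 + 69 + 337)) + 139150 = (9559 + 400) + 139150 = 9959 + 139150 = 149109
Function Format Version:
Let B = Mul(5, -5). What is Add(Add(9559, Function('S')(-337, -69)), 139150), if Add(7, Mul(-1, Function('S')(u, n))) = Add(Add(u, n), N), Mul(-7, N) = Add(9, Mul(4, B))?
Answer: 149109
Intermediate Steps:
B = -25
N = 13 (N = Mul(Rational(-1, 7), Add(9, Mul(4, -25))) = Mul(Rational(-1, 7), Add(9, -100)) = Mul(Rational(-1, 7), -91) = 13)
Function('S')(u, n) = Add(-6, Mul(-1, n), Mul(-1, u)) (Function('S')(u, n) = Add(7, Mul(-1, Add(Add(u, n), 13))) = Add(7, Mul(-1, Add(Add(n, u), 13))) = Add(7, Mul(-1, Add(13, n, u))) = Add(7, Add(-13, Mul(-1, n), Mul(-1, u))) = Add(-6, Mul(-1, n), Mul(-1, u)))
Add(Add(9559, Function('S')(-337, -69)), 139150) = Add(Add(9559, Add(-6, Mul(-1, -69), Mul(-1, -337))), 139150) = Add(Add(9559, Add(-6, 69, 337)), 139150) = Add(Add(9559, 400), 139150) = Add(9959, 139150) = 149109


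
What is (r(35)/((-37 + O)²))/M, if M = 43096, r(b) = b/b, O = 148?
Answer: 1/530985816 ≈ 1.8833e-9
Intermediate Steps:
r(b) = 1
(r(35)/((-37 + O)²))/M = (1/(-37 + 148)²)/43096 = (1/111²)*(1/43096) = (1/12321)*(1/43096) = 1/530985816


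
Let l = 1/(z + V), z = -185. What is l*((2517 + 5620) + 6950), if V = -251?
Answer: -15087/436 ≈ -34.603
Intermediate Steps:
l = -1/436 (l = 1/(-185 - 251) = 1/(-436) = -1/436 ≈ -0.0022936)
l*((2517 + 5620) + 6950) = -((2517 + 5620) + 6950)/436 = -(8137 + 6950)/436 = -1/436*15087 = -15087/436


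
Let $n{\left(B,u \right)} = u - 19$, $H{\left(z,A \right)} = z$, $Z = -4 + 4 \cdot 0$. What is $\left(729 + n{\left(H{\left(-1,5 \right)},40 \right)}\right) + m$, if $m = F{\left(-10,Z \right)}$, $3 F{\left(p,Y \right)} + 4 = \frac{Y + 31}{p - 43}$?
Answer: $\frac{119011}{159} \approx 748.5$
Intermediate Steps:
$Z = -4$ ($Z = -4 + 0 = -4$)
$n{\left(B,u \right)} = -19 + u$ ($n{\left(B,u \right)} = u - 19 = -19 + u$)
$F{\left(p,Y \right)} = - \frac{4}{3} + \frac{31 + Y}{3 \left(-43 + p\right)}$ ($F{\left(p,Y \right)} = - \frac{4}{3} + \frac{\left(Y + 31\right) \frac{1}{p - 43}}{3} = - \frac{4}{3} + \frac{\left(31 + Y\right) \frac{1}{-43 + p}}{3} = - \frac{4}{3} + \frac{\frac{1}{-43 + p} \left(31 + Y\right)}{3} = - \frac{4}{3} + \frac{31 + Y}{3 \left(-43 + p\right)}$)
$m = - \frac{239}{159}$ ($m = \frac{203 - 4 - -40}{3 \left(-43 - 10\right)} = \frac{203 - 4 + 40}{3 \left(-53\right)} = \frac{1}{3} \left(- \frac{1}{53}\right) 239 = - \frac{239}{159} \approx -1.5031$)
$\left(729 + n{\left(H{\left(-1,5 \right)},40 \right)}\right) + m = \left(729 + \left(-19 + 40\right)\right) - \frac{239}{159} = \left(729 + 21\right) - \frac{239}{159} = 750 - \frac{239}{159} = \frac{119011}{159}$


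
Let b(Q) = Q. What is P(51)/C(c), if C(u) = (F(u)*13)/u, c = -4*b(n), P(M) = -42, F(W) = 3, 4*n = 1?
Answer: 14/13 ≈ 1.0769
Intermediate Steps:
n = 1/4 (n = (1/4)*1 = 1/4 ≈ 0.25000)
c = -1 (c = -4*1/4 = -1)
C(u) = 39/u (C(u) = (3*13)/u = 39/u)
P(51)/C(c) = -42/(39/(-1)) = -42/(39*(-1)) = -42/(-39) = -42*(-1/39) = 14/13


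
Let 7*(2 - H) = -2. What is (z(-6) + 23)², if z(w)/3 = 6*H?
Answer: 201601/49 ≈ 4114.3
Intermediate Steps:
H = 16/7 (H = 2 - ⅐*(-2) = 2 + 2/7 = 16/7 ≈ 2.2857)
z(w) = 288/7 (z(w) = 3*(6*(16/7)) = 3*(96/7) = 288/7)
(z(-6) + 23)² = (288/7 + 23)² = (449/7)² = 201601/49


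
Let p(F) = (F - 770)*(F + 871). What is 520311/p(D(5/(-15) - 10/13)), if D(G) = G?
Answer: -791393031/1020256598 ≈ -0.77568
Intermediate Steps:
p(F) = (-770 + F)*(871 + F)
520311/p(D(5/(-15) - 10/13)) = 520311/(-670670 + (5/(-15) - 10/13)**2 + 101*(5/(-15) - 10/13)) = 520311/(-670670 + (5*(-1/15) - 10*1/13)**2 + 101*(5*(-1/15) - 10*1/13)) = 520311/(-670670 + (-1/3 - 10/13)**2 + 101*(-1/3 - 10/13)) = 520311/(-670670 + (-43/39)**2 + 101*(-43/39)) = 520311/(-670670 + 1849/1521 - 4343/39) = 520311/(-1020256598/1521) = 520311*(-1521/1020256598) = -791393031/1020256598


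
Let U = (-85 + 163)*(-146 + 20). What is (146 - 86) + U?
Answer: -9768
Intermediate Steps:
U = -9828 (U = 78*(-126) = -9828)
(146 - 86) + U = (146 - 86) - 9828 = 60 - 9828 = -9768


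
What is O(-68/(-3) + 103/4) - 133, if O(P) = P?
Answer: -1015/12 ≈ -84.583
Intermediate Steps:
O(-68/(-3) + 103/4) - 133 = (-68/(-3) + 103/4) - 133 = (-68*(-⅓) + 103*(¼)) - 133 = (68/3 + 103/4) - 133 = 581/12 - 133 = -1015/12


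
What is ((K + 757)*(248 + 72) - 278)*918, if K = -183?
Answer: 168363036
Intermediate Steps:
((K + 757)*(248 + 72) - 278)*918 = ((-183 + 757)*(248 + 72) - 278)*918 = (574*320 - 278)*918 = (183680 - 278)*918 = 183402*918 = 168363036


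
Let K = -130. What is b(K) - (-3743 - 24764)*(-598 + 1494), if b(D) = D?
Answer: 25542142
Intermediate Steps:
b(K) - (-3743 - 24764)*(-598 + 1494) = -130 - (-3743 - 24764)*(-598 + 1494) = -130 - (-28507)*896 = -130 - 1*(-25542272) = -130 + 25542272 = 25542142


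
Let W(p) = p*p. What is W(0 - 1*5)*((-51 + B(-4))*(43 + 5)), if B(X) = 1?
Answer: -60000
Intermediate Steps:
W(p) = p²
W(0 - 1*5)*((-51 + B(-4))*(43 + 5)) = (0 - 1*5)²*((-51 + 1)*(43 + 5)) = (0 - 5)²*(-50*48) = (-5)²*(-2400) = 25*(-2400) = -60000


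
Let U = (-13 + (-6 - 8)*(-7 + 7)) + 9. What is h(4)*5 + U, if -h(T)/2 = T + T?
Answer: -84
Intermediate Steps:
h(T) = -4*T (h(T) = -2*(T + T) = -4*T)
U = -4 (U = (-13 - 14*0) + 9 = (-13 + 0) + 9 = -13 + 9 = -4)
h(4)*5 + U = -4*4*5 - 4 = -16*5 - 4 = -80 - 4 = -84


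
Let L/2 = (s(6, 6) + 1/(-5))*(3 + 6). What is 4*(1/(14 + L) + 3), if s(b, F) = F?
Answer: 1781/148 ≈ 12.034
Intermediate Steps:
L = 522/5 (L = 2*((6 + 1/(-5))*(3 + 6)) = 2*((6 - ⅕)*9) = 2*((29/5)*9) = 2*(261/5) = 522/5 ≈ 104.40)
4*(1/(14 + L) + 3) = 4*(1/(14 + 522/5) + 3) = 4*(1/(592/5) + 3) = 4*(5/592 + 3) = 4*(1781/592) = 1781/148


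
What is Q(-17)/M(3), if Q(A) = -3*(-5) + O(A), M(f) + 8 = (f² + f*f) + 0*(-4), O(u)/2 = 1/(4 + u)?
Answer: 193/130 ≈ 1.4846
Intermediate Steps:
O(u) = 2/(4 + u)
M(f) = -8 + 2*f² (M(f) = -8 + ((f² + f*f) + 0*(-4)) = -8 + ((f² + f²) + 0) = -8 + (2*f² + 0) = -8 + 2*f²)
Q(A) = 15 + 2/(4 + A) (Q(A) = -3*(-5) + 2/(4 + A) = 15 + 2/(4 + A))
Q(-17)/M(3) = ((62 + 15*(-17))/(4 - 17))/(-8 + 2*3²) = ((62 - 255)/(-13))/(-8 + 2*9) = (-1/13*(-193))/(-8 + 18) = (193/13)/10 = (193/13)*(⅒) = 193/130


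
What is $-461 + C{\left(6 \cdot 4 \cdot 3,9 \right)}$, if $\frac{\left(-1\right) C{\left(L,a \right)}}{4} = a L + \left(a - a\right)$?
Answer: $-3053$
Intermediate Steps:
$C{\left(L,a \right)} = - 4 L a$ ($C{\left(L,a \right)} = - 4 \left(a L + \left(a - a\right)\right) = - 4 \left(L a + 0\right) = - 4 L a$)
$-461 + C{\left(6 \cdot 4 \cdot 3,9 \right)} = -461 - 4 \cdot 6 \cdot 4 \cdot 3 \cdot 9 = -461 - 4 \cdot 24 \cdot 3 \cdot 9 = -461 - 288 \cdot 9 = -461 - 2592 = -3053$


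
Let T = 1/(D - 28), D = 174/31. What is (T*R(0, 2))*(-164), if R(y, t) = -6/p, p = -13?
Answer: 15252/4511 ≈ 3.3811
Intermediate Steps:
D = 174/31 (D = 174*(1/31) = 174/31 ≈ 5.6129)
R(y, t) = 6/13 (R(y, t) = -6/(-13) = -6*(-1/13) = 6/13)
T = -31/694 (T = 1/(174/31 - 28) = 1/(-694/31) = -31/694 ≈ -0.044669)
(T*R(0, 2))*(-164) = -31/694*6/13*(-164) = -93/4511*(-164) = 15252/4511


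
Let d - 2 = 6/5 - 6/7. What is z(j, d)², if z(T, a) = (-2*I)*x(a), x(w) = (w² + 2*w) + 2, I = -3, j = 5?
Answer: 8007386256/1500625 ≈ 5336.0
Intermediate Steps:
d = 82/35 (d = 2 + (6/5 - 6/7) = 2 + 12/35 = 82/35 ≈ 2.3429)
x(w) = 2 + w² + 2*w
z(T, a) = 12 + 6*a² + 12*a (z(T, a) = (-2*(-3))*(2 + a² + 2*a) = 6*(2 + a² + 2*a) = 12 + 6*a² + 12*a)
z(j, d)² = (12 + 6*(82/35)² + 12*(82/35))² = (12 + 6*(6724/1225) + 984/35)² = (12 + 40344/1225 + 984/35)² = (89484/1225)² = 8007386256/1500625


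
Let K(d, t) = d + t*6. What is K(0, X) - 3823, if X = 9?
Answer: -3769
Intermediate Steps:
K(d, t) = d + 6*t
K(0, X) - 3823 = (0 + 6*9) - 3823 = (0 + 54) - 3823 = 54 - 3823 = -3769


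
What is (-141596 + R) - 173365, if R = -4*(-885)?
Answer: -311421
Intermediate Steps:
R = 3540
(-141596 + R) - 173365 = (-141596 + 3540) - 173365 = -138056 - 173365 = -311421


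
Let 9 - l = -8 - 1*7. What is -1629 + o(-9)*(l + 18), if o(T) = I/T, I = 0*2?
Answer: -1629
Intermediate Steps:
l = 24 (l = 9 - (-8 - 1*7) = 9 - (-8 - 7) = 9 - 1*(-15) = 9 + 15 = 24)
I = 0
o(T) = 0 (o(T) = 0/T = 0)
-1629 + o(-9)*(l + 18) = -1629 + 0*(24 + 18) = -1629 + 0*42 = -1629 + 0 = -1629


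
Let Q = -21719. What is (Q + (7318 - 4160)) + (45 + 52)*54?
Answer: -13323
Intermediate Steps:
(Q + (7318 - 4160)) + (45 + 52)*54 = (-21719 + (7318 - 4160)) + (45 + 52)*54 = (-21719 + 3158) + 97*54 = -18561 + 5238 = -13323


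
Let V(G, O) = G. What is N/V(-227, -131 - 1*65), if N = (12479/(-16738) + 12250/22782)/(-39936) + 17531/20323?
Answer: -133487097193081525/35127209704109672448 ≈ -0.0038001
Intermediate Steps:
N = 133487097193081525/154745417198721024 (N = (12479*(-1/16738) + 12250*(1/22782))*(-1/39936) + 17531*(1/20323) = (-12479/16738 + 6125/11391)*(-1/39936) + 17531/20323 = -39628039/190662558*(-1/39936) + 17531/20323 = 39628039/7614299916288 + 17531/20323 = 133487097193081525/154745417198721024 ≈ 0.86262)
N/V(-227, -131 - 1*65) = (133487097193081525/154745417198721024)/(-227) = (133487097193081525/154745417198721024)*(-1/227) = -133487097193081525/35127209704109672448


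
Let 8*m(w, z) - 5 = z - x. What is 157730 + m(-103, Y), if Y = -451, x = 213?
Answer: 1261181/8 ≈ 1.5765e+5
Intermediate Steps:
m(w, z) = -26 + z/8 (m(w, z) = 5/8 + (z - 1*213)/8 = 5/8 + (z - 213)/8 = 5/8 + (-213 + z)/8 = 5/8 + (-213/8 + z/8) = -26 + z/8)
157730 + m(-103, Y) = 157730 + (-26 + (⅛)*(-451)) = 157730 + (-26 - 451/8) = 157730 - 659/8 = 1261181/8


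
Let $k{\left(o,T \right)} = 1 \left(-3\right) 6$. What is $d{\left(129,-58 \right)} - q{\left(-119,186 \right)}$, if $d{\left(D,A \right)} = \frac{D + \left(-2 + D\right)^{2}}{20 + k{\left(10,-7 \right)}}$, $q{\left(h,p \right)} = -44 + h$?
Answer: $8292$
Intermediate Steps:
$k{\left(o,T \right)} = -18$ ($k{\left(o,T \right)} = \left(-3\right) 6 = -18$)
$d{\left(D,A \right)} = \frac{D}{2} + \frac{\left(-2 + D\right)^{2}}{2}$ ($d{\left(D,A \right)} = \frac{D + \left(-2 + D\right)^{2}}{20 - 18} = \frac{D + \left(-2 + D\right)^{2}}{2} = \left(D + \left(-2 + D\right)^{2}\right) \frac{1}{2} = \frac{D}{2} + \frac{\left(-2 + D\right)^{2}}{2}$)
$d{\left(129,-58 \right)} - q{\left(-119,186 \right)} = \left(\frac{1}{2} \cdot 129 + \frac{\left(-2 + 129\right)^{2}}{2}\right) - \left(-44 - 119\right) = \left(\frac{129}{2} + \frac{127^{2}}{2}\right) - -163 = \left(\frac{129}{2} + \frac{1}{2} \cdot 16129\right) + 163 = \left(\frac{129}{2} + \frac{16129}{2}\right) + 163 = 8129 + 163 = 8292$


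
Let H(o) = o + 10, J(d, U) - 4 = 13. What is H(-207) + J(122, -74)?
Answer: -180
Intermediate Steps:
J(d, U) = 17 (J(d, U) = 4 + 13 = 17)
H(o) = 10 + o
H(-207) + J(122, -74) = (10 - 207) + 17 = -197 + 17 = -180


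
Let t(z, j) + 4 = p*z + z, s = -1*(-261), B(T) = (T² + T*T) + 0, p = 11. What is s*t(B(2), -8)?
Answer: 24012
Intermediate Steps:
B(T) = 2*T² (B(T) = (T² + T²) + 0 = 2*T² + 0 = 2*T²)
s = 261
t(z, j) = -4 + 12*z (t(z, j) = -4 + (11*z + z) = -4 + 12*z)
s*t(B(2), -8) = 261*(-4 + 12*(2*2²)) = 261*(-4 + 12*(2*4)) = 261*(-4 + 12*8) = 261*(-4 + 96) = 261*92 = 24012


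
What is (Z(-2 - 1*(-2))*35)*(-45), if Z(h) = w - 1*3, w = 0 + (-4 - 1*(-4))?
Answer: 4725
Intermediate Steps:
w = 0 (w = 0 + (-4 + 4) = 0 + 0 = 0)
Z(h) = -3 (Z(h) = 0 - 1*3 = 0 - 3 = -3)
(Z(-2 - 1*(-2))*35)*(-45) = -3*35*(-45) = -105*(-45) = 4725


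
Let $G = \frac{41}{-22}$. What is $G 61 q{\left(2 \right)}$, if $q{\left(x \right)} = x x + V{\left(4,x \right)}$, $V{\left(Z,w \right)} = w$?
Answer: $- \frac{7503}{11} \approx -682.09$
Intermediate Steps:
$q{\left(x \right)} = x + x^{2}$ ($q{\left(x \right)} = x x + x = x^{2} + x = x + x^{2}$)
$G = - \frac{41}{22}$ ($G = 41 \left(- \frac{1}{22}\right) = - \frac{41}{22} \approx -1.8636$)
$G 61 q{\left(2 \right)} = \left(- \frac{41}{22}\right) 61 \cdot 2 \left(1 + 2\right) = - \frac{2501 \cdot 2 \cdot 3}{22} = \left(- \frac{2501}{22}\right) 6 = - \frac{7503}{11}$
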